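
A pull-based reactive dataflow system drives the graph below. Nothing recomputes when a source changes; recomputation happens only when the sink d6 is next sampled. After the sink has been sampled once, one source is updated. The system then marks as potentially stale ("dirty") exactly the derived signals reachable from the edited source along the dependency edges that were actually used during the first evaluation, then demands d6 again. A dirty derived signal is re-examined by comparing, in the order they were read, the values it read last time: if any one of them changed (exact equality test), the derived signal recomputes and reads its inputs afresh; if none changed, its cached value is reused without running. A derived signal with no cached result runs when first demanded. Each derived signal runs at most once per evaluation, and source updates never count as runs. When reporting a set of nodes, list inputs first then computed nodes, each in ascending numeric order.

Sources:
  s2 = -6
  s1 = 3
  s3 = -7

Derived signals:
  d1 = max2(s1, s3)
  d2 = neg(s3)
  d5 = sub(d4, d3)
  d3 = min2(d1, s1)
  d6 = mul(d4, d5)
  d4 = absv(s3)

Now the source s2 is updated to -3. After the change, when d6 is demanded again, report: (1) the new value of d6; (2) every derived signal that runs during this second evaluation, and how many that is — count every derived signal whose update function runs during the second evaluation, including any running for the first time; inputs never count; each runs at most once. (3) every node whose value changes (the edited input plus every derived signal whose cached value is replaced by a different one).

New value of d6: 28.
Derived signals that run: none — 0 in total.
Values that change: s2.
Key observation: s2 is never demanded by the output, so the edit triggers no recomputation at all.

First evaluation (everything demanded from the output):
  d1 = max2(3, -7) = 3
  d3 = min2(3, 3) = 3
  d4 = absv(-7) = 7
  d5 = sub(7, 3) = 4
  d6 = mul(7, 4) = 28

Propagation after the edit:
  s2 feeds no computation that the output demands — nothing is marked dirty and nothing runs.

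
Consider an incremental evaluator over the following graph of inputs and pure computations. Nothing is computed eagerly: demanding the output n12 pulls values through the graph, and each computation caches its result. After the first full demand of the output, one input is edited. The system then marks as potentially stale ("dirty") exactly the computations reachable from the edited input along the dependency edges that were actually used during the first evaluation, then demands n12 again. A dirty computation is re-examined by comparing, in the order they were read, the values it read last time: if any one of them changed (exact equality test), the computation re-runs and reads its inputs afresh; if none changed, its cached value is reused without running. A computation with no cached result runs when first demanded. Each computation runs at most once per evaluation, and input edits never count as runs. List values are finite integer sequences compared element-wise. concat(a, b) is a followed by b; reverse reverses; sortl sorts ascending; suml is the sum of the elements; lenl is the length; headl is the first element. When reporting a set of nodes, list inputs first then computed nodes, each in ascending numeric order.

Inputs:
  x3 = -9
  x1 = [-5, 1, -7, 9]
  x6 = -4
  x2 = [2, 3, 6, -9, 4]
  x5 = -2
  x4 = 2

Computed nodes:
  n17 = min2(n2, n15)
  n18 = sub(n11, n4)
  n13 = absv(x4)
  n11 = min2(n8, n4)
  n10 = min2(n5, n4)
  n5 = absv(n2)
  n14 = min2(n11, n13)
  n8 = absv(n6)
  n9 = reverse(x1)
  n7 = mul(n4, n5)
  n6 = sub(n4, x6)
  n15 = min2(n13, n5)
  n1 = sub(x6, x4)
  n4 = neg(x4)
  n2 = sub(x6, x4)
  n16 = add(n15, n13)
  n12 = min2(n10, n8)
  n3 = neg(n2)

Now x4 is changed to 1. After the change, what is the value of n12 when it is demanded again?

n12 now evaluates to -1.

Initial pass — values computed on the first demand:
  n2 = sub(-4, 2) = -6
  n4 = neg(2) = -2
  n5 = absv(-6) = 6
  n6 = sub(-2, -4) = 2
  n8 = absv(2) = 2
  n10 = min2(6, -2) = -2
  n12 = min2(-2, 2) = -2

Second demand — change propagation:
  n2: re-runs because x4 2->1; new result -5.
  n4: re-runs because x4 2->1; new result -1.
  n5: re-runs because n2 -6->-5; new result 5.
  n6: re-runs because n4 -2->-1; new result 3.
  n8: re-runs because n6 2->3; new result 3.
  n10: re-runs because n5 6->5; n4 -2->-1; new result -1.
  n12: re-runs because n10 -2->-1; n8 2->3; new result -1.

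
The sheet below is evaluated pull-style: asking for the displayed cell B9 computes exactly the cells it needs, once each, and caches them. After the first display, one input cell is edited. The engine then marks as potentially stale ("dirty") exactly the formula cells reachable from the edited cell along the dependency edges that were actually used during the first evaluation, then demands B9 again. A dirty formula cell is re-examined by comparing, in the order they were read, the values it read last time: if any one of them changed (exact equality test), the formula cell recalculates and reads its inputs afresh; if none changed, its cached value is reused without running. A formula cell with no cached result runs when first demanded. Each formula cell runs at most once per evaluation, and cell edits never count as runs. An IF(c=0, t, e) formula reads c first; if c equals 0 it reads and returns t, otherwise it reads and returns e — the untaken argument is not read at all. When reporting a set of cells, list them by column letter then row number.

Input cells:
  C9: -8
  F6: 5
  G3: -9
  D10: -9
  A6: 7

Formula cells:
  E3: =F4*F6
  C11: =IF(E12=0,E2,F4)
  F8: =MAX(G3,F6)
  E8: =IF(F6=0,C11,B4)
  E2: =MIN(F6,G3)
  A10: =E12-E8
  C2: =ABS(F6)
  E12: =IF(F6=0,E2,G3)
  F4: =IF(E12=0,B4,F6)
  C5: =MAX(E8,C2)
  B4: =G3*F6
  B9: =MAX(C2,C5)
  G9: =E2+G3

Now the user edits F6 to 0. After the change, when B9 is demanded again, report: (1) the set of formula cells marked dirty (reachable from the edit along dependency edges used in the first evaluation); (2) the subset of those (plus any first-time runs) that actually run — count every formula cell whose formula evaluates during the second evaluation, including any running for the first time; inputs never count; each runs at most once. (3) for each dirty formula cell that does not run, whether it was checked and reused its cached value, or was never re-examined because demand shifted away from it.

The edit dirties: B4, B9, C2, C5, E8.
8 formula cells run: B9, C2, C5, C11, E2, E8, E12, F4.
Unvisited dirty nodes (no longer demanded): B4.
Note the branch switch — demand abandons B4, which is never re-examined.

First demand of the output computes:
  B4 = -9 * 5 = -45
  C2 = ABS(5) = 5
  E8 = IF(F6=0: F6=5 -> else branch B4) = -45
  C5 = MAX(-45, 5) = 5
  B9 = MAX(5, 5) = 5

After the edit, cleaning proceeds:
  B4: stays stale; no demand reaches it after the flip.
  C2: a read changed (F6 5->0) — executes, giving 0.
  E2: had never run; runs now, result -9.
  E12: had never run; runs now, result -9.
  F4: had never run; runs now, result 0.
  C11: had never run; runs now, result 0.
  E8: a read changed (F6 5->0) — executes, giving 0.
  C5: a read changed (E8 -45->0; C2 5->0) — executes, giving 0.
  B9: a read changed (C2 5->0; C5 5->0) — executes, giving 0.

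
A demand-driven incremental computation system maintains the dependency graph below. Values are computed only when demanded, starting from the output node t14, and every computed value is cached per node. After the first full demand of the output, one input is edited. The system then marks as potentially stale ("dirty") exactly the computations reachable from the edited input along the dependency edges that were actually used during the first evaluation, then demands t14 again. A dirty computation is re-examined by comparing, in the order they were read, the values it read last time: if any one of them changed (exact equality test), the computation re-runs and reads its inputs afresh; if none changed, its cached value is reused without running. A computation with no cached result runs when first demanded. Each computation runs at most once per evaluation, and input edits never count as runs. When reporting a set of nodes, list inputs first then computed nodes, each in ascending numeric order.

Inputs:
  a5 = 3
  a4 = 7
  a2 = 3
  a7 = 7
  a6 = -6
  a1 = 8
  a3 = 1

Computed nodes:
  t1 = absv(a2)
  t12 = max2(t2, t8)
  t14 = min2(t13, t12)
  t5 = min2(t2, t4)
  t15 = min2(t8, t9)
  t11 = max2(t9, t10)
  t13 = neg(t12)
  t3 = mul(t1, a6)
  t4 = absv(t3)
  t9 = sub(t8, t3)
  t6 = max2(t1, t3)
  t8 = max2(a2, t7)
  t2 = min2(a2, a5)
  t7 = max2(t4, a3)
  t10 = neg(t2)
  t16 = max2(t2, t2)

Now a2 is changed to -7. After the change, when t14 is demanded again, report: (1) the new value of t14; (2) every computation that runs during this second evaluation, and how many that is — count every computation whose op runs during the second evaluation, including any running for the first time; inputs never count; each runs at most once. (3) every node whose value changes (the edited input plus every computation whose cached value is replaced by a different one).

First evaluation (everything demanded from the output):
  t1 = absv(3) = 3
  t2 = min2(3, 3) = 3
  t3 = mul(3, -6) = -18
  t4 = absv(-18) = 18
  t7 = max2(18, 1) = 18
  t8 = max2(3, 18) = 18
  t12 = max2(3, 18) = 18
  t13 = neg(18) = -18
  t14 = min2(-18, 18) = -18

Propagation after the edit:
  t1: runs — a2 3->-7; result 7.
  t2: runs — a2 3->-7; result -7.
  t3: runs — t1 3->7; result -42.
  t4: runs — t3 -18->-42; result 42.
  t7: runs — t4 18->42; result 42.
  t8: runs — a2 3->-7; t7 18->42; result 42.
  t12: runs — t2 3->-7; t8 18->42; result 42.
  t13: runs — t12 18->42; result -42.
  t14: runs — t13 -18->-42; t12 18->42; result -42.

New value of t14: -42.
Computations that run: t1, t2, t3, t4, t7, t8, t12, t13, t14 — 9 in total.
Values that change: a2, t1, t2, t3, t4, t7, t8, t12, t13, t14.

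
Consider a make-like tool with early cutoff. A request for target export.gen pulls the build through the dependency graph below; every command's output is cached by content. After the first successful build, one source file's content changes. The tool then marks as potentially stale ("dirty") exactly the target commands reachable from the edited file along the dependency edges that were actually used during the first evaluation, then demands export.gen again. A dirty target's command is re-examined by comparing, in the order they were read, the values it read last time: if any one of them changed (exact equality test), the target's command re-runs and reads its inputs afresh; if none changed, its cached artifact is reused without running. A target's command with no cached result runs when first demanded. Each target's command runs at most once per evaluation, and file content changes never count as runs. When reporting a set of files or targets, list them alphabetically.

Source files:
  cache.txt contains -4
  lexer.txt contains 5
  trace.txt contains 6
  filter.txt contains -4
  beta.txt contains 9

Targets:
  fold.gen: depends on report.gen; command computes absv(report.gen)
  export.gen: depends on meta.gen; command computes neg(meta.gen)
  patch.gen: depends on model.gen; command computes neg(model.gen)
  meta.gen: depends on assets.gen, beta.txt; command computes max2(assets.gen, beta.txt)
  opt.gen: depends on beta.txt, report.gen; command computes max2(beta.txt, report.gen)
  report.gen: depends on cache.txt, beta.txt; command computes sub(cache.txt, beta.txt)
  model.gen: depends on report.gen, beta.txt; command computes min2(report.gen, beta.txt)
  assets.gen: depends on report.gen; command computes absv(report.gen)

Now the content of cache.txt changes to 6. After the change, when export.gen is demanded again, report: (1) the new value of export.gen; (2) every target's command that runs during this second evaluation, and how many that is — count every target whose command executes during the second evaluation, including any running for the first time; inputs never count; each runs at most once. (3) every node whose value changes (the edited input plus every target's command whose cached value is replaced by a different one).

First demand of the output computes:
  report.gen = sub(-4, 9) = -13
  assets.gen = absv(-13) = 13
  meta.gen = max2(13, 9) = 13
  export.gen = neg(13) = -13

After the edit, cleaning proceeds:
  report.gen: a read changed (cache.txt -4->6) — executes, giving -3.
  assets.gen: a read changed (report.gen -13->-3) — executes, giving 3.
  meta.gen: a read changed (assets.gen 13->3) — executes, giving 9.
  export.gen: a read changed (meta.gen 13->9) — executes, giving -9.

Demanding export.gen again yields -9.
4 target commands run: assets.gen, export.gen, meta.gen, report.gen.
The nodes whose values change: assets.gen, cache.txt, export.gen, meta.gen, report.gen.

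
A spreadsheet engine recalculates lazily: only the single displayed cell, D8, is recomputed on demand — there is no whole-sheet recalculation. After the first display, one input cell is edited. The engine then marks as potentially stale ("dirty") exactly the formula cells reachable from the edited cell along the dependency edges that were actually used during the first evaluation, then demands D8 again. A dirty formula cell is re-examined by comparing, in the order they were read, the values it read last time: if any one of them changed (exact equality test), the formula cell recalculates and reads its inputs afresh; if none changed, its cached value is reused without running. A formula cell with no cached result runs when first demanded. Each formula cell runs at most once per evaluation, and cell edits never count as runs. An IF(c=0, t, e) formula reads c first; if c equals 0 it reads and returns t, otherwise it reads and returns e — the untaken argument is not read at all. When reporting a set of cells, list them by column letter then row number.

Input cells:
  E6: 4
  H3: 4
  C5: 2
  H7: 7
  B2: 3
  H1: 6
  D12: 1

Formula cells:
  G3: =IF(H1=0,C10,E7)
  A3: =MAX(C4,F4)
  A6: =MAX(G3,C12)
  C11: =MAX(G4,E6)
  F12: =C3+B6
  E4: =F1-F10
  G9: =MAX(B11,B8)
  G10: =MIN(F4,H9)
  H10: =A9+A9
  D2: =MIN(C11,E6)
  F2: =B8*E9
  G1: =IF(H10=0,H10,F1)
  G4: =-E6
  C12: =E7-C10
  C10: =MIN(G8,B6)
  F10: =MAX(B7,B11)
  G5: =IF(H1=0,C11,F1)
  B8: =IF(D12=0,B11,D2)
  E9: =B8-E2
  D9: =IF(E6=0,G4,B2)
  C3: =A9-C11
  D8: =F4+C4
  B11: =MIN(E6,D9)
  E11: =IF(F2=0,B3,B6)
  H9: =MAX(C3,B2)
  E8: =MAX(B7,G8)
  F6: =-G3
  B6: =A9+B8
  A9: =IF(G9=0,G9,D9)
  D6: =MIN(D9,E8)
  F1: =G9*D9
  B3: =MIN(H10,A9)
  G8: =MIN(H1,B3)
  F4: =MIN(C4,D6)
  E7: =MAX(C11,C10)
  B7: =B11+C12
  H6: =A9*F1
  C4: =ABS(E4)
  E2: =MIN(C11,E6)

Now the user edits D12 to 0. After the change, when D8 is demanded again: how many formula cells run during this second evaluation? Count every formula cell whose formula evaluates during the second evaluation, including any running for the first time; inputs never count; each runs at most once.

Formula cells that run: A9, B6, B8, C4, C10, D8, E4, F1, F4, G9 — 10 in total.
Key observation: the cutoff stops propagation at H10 — its inputs' values are unchanged, so it reuses its cache.

First evaluation (everything demanded from the output):
  G4 = -(4) = -4
  C11 = MAX(-4, 4) = 4
  D2 = MIN(4, 4) = 4
  D9 = IF(E6=0: E6=4 -> else branch B2) = 3
  B11 = MIN(4, 3) = 3
  B8 = IF(D12=0: D12=1 -> else branch D2) = 4
  G9 = MAX(3, 4) = 4
  A9 = IF(G9=0: G9=4 -> else branch D9) = 3
  B6 = 3 + 4 = 7
  F1 = 4 * 3 = 12
  H10 = 3 + 3 = 6
  B3 = MIN(6, 3) = 3
  G8 = MIN(6, 3) = 3
  C10 = MIN(3, 7) = 3
  E7 = MAX(4, 3) = 4
  C12 = 4 - 3 = 1
  B7 = 3 + 1 = 4
  E8 = MAX(4, 3) = 4
  D6 = MIN(3, 4) = 3
  F10 = MAX(4, 3) = 4
  E4 = 12 - 4 = 8
  C4 = ABS(8) = 8
  F4 = MIN(8, 3) = 3
  D8 = 3 + 8 = 11

Propagation after the edit:
  B8: runs — D12 1->0; result 3.
  G9: runs — B8 4->3; result 3.
  A9: runs — G9 4->3; result 3 (same value as before).
  B6: runs — B8 4->3; result 6.
  F1: runs — G9 4->3; result 9.
  H10: checked — values it read are unchanged (A9 unchanged, A9 unchanged); reused cached 6 without running.
  B3: checked — values it read are unchanged (H10 unchanged, A9 unchanged); reused cached 3 without running.
  G8: checked — values it read are unchanged (H1 unchanged, B3 unchanged); reused cached 3 without running.
  C10: runs — B6 7->6; result 3 (same value as before).
  E7: checked — values it read are unchanged (C11 unchanged, C10 unchanged); reused cached 4 without running.
  C12: checked — values it read are unchanged (E7 unchanged, C10 unchanged); reused cached 1 without running.
  B7: checked — values it read are unchanged (B11 unchanged, C12 unchanged); reused cached 4 without running.
  E8: checked — values it read are unchanged (B7 unchanged, G8 unchanged); reused cached 4 without running.
  D6: checked — values it read are unchanged (D9 unchanged, E8 unchanged); reused cached 3 without running.
  F10: checked — values it read are unchanged (B7 unchanged, B11 unchanged); reused cached 4 without running.
  E4: runs — F1 12->9; result 5.
  C4: runs — E4 8->5; result 5.
  F4: runs — C4 8->5; result 3 (same value as before).
  D8: runs — C4 8->5; result 8.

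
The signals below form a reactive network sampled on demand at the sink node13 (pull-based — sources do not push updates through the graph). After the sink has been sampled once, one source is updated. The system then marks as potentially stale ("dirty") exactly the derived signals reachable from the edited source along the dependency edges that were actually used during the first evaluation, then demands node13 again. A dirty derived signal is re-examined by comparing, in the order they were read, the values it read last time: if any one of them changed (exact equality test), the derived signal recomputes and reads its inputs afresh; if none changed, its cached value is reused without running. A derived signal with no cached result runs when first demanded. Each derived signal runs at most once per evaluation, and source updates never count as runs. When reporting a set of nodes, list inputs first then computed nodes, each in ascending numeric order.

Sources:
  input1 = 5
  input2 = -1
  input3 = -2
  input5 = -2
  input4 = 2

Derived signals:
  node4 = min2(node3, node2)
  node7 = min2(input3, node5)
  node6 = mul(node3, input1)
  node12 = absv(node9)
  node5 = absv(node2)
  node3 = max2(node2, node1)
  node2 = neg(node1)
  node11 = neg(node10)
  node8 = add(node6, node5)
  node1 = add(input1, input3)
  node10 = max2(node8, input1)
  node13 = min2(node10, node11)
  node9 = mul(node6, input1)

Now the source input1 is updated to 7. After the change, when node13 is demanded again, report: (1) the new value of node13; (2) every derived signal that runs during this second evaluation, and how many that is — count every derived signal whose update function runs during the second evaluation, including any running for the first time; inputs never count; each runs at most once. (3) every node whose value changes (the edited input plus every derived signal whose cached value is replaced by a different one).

node13 now evaluates to -40.
Run set: node1, node2, node3, node5, node6, node8, node10, node11, node13 (9 run).
Changed values: input1, node1, node2, node3, node5, node6, node8, node10, node11, node13.

Initial pass — values computed on the first demand:
  node1 = add(5, -2) = 3
  node2 = neg(3) = -3
  node3 = max2(-3, 3) = 3
  node5 = absv(-3) = 3
  node6 = mul(3, 5) = 15
  node8 = add(15, 3) = 18
  node10 = max2(18, 5) = 18
  node11 = neg(18) = -18
  node13 = min2(18, -18) = -18

Second demand — change propagation:
  node1: re-runs because input1 5->7; new result 5.
  node2: re-runs because node1 3->5; new result -5.
  node3: re-runs because node2 -3->-5; node1 3->5; new result 5.
  node5: re-runs because node2 -3->-5; new result 5.
  node6: re-runs because node3 3->5; input1 5->7; new result 35.
  node8: re-runs because node6 15->35; node5 3->5; new result 40.
  node10: re-runs because node8 18->40; input1 5->7; new result 40.
  node11: re-runs because node10 18->40; new result -40.
  node13: re-runs because node10 18->40; node11 -18->-40; new result -40.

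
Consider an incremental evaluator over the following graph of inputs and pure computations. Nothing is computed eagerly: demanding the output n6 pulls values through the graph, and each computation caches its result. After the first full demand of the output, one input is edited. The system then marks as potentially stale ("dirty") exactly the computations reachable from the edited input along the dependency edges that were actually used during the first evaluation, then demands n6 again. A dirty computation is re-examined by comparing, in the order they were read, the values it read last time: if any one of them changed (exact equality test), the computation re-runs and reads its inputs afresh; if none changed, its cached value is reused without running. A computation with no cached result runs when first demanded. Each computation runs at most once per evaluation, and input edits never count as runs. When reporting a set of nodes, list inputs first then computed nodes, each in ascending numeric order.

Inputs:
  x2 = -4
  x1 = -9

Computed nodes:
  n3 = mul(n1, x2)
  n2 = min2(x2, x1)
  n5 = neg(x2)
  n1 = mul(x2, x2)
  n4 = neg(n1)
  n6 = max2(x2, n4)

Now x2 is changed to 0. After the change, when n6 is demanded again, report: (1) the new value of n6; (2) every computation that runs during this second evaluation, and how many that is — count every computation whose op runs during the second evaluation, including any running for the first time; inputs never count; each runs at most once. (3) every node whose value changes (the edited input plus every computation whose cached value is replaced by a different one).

Initial pass — values computed on the first demand:
  n1 = mul(-4, -4) = 16
  n4 = neg(16) = -16
  n6 = max2(-4, -16) = -4

Second demand — change propagation:
  n1: re-runs because x2 -4->0; x2 -4->0; new result 0.
  n4: re-runs because n1 16->0; new result 0.
  n6: re-runs because x2 -4->0; n4 -16->0; new result 0.

n6 now evaluates to 0.
Run set: n1, n4, n6 (3 run).
Changed values: x2, n1, n4, n6.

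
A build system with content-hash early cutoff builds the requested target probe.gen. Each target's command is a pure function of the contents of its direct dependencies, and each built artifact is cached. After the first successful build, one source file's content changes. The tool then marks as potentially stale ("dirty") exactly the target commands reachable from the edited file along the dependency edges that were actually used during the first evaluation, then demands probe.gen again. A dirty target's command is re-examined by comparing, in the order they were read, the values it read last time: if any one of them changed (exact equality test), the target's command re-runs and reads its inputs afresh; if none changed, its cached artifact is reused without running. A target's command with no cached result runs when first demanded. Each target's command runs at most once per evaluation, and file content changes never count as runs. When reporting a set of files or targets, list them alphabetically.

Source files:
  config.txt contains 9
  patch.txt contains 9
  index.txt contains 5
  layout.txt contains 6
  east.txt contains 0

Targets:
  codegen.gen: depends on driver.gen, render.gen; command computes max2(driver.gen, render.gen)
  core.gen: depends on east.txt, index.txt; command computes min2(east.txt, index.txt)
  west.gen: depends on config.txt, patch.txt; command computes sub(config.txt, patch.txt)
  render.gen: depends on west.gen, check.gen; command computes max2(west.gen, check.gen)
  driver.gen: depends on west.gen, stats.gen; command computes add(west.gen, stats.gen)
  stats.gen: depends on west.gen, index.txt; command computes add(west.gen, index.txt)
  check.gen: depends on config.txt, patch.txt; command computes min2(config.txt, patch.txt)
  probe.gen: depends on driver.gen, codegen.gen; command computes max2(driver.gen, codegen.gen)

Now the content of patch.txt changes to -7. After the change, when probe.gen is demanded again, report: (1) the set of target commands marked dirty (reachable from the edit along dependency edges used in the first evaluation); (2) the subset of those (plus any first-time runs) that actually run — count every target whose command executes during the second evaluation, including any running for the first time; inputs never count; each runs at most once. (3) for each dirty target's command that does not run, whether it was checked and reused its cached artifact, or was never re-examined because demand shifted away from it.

Marked dirty: check.gen, codegen.gen, driver.gen, probe.gen, render.gen, stats.gen, west.gen.
Target commands that run: check.gen, codegen.gen, driver.gen, probe.gen, render.gen, stats.gen, west.gen — 7 in total.
Every dirty target's command ran.

First evaluation (everything demanded from the output):
  check.gen = min2(9, 9) = 9
  west.gen = sub(9, 9) = 0
  render.gen = max2(0, 9) = 9
  stats.gen = add(0, 5) = 5
  driver.gen = add(0, 5) = 5
  codegen.gen = max2(5, 9) = 9
  probe.gen = max2(5, 9) = 9

Propagation after the edit:
  check.gen: runs — patch.txt 9->-7; result -7.
  west.gen: runs — patch.txt 9->-7; result 16.
  render.gen: runs — west.gen 0->16; check.gen 9->-7; result 16.
  stats.gen: runs — west.gen 0->16; result 21.
  driver.gen: runs — west.gen 0->16; stats.gen 5->21; result 37.
  codegen.gen: runs — driver.gen 5->37; render.gen 9->16; result 37.
  probe.gen: runs — driver.gen 5->37; codegen.gen 9->37; result 37.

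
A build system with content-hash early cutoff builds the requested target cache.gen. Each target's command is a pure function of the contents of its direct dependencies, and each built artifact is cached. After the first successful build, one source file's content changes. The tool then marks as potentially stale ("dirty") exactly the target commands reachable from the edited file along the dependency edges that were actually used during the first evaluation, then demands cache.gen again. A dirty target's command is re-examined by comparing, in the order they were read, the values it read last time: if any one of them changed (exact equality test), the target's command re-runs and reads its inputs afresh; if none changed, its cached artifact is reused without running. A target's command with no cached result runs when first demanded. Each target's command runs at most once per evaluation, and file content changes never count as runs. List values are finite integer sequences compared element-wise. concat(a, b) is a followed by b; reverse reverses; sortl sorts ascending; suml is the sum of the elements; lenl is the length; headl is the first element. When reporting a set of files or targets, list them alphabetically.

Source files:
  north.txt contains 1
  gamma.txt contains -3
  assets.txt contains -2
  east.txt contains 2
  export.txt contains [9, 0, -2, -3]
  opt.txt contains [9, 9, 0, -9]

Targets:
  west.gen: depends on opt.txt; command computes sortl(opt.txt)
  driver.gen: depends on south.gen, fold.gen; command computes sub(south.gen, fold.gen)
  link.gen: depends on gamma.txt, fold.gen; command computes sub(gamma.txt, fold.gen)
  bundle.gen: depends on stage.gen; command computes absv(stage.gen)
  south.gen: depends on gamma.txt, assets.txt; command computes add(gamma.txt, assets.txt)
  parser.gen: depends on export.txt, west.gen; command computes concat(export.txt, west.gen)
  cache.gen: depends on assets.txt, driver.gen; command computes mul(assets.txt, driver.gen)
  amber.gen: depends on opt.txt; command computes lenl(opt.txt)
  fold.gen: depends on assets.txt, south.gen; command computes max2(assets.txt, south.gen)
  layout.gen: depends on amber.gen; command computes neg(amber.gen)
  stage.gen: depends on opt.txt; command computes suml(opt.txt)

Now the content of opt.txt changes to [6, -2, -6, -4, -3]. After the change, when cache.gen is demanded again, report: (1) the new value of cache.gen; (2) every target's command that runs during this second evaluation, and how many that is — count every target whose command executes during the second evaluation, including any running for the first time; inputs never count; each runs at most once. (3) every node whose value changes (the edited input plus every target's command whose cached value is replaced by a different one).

New value of cache.gen: 6.
Target commands that run: none — 0 in total.
Values that change: opt.txt.
Key observation: opt.txt is never demanded by the output, so the edit triggers no recomputation at all.

First evaluation (everything demanded from the output):
  south.gen = add(-3, -2) = -5
  fold.gen = max2(-2, -5) = -2
  driver.gen = sub(-5, -2) = -3
  cache.gen = mul(-2, -3) = 6

Propagation after the edit:
  opt.txt feeds no computation that the output demands — nothing is marked dirty and nothing runs.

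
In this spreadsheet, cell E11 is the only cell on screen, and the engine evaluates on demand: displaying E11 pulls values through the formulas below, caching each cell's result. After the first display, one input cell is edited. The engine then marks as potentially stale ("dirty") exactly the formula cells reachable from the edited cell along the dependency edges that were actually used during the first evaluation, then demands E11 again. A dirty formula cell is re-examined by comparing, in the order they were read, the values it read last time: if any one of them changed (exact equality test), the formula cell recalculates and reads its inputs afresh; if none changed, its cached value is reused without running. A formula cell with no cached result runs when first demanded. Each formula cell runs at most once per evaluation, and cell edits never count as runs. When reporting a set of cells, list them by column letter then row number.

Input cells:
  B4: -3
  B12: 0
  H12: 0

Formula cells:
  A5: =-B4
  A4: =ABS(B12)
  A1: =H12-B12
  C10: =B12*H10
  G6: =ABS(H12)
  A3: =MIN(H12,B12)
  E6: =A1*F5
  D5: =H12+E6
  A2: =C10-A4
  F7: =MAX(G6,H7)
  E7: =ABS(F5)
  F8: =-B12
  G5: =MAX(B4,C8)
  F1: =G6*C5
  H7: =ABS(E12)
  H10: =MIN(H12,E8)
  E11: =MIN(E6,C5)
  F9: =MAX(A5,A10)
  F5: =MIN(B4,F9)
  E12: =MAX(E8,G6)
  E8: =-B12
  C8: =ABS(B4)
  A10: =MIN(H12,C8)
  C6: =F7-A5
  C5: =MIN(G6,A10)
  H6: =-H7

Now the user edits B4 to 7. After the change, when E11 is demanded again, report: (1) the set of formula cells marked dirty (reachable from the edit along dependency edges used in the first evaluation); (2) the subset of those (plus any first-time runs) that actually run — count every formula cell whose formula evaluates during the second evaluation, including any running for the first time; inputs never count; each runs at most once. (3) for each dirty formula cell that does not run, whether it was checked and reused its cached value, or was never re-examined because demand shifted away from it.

Dirty set: A5, A10, C5, C8, E6, E11, F5, F9.
Run set: A5, A10, C8, E6, F5, F9 (6 run).
Re-examined without running (cache reused): C5, E11.
The important point: at C5 every value read last time is unchanged, so the dirty flag clears without a run.

Initial pass — values computed on the first demand:
  A1 = 0 - 0 = 0
  A5 = -(-3) = 3
  C8 = ABS(-3) = 3
  A10 = MIN(0, 3) = 0
  F9 = MAX(3, 0) = 3
  F5 = MIN(-3, 3) = -3
  E6 = 0 * -3 = 0
  G6 = ABS(0) = 0
  C5 = MIN(0, 0) = 0
  E11 = MIN(0, 0) = 0

Second demand — change propagation:
  A5: re-runs because B4 -3->7; new result -7.
  C8: re-runs because B4 -3->7; new result 7.
  A10: re-runs because C8 3->7; new result 0 (unchanged).
  C5: re-examined; everything it read last time is the same (G6 unchanged, A10 unchanged) — cache 0 kept, no run.
  F9: re-runs because A5 3->-7; new result 0.
  F5: re-runs because B4 -3->7; F9 3->0; new result 0.
  E6: re-runs because F5 -3->0; new result 0 (unchanged).
  E11: re-examined; everything it read last time is the same (E6 unchanged, C5 unchanged) — cache 0 kept, no run.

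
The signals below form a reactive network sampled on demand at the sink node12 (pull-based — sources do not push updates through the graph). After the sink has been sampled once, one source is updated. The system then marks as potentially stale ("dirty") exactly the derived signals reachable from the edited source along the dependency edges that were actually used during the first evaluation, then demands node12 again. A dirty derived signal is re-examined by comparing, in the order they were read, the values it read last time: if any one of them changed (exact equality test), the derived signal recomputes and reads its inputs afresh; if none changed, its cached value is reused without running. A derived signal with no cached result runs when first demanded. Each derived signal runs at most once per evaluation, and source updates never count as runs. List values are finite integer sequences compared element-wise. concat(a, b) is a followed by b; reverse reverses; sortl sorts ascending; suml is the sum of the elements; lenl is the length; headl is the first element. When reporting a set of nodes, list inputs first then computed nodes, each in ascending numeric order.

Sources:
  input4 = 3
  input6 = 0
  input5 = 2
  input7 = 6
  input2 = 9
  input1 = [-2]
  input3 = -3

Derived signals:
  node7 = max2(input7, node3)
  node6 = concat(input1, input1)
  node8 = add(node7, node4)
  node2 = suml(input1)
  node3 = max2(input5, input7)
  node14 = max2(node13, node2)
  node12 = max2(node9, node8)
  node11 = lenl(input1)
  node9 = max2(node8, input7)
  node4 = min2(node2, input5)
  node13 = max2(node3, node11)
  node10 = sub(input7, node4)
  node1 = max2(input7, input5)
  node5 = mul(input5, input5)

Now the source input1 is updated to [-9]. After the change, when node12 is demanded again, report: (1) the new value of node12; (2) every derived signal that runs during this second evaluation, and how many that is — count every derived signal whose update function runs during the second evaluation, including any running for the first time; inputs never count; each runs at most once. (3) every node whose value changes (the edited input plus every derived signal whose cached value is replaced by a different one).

Initial pass — values computed on the first demand:
  node2 = suml([-2]) = -2
  node3 = max2(2, 6) = 6
  node4 = min2(-2, 2) = -2
  node7 = max2(6, 6) = 6
  node8 = add(6, -2) = 4
  node9 = max2(4, 6) = 6
  node12 = max2(6, 4) = 6

Second demand — change propagation:
  node2: re-runs because input1 [-2]->[-9]; new result -9.
  node4: re-runs because node2 -2->-9; new result -9.
  node8: re-runs because node4 -2->-9; new result -3.
  node9: re-runs because node8 4->-3; new result 6 (unchanged).
  node12: re-runs because node8 4->-3; new result 6 (unchanged).

node12 now evaluates to 6.
Run set: node2, node4, node8, node9, node12 (5 run).
Changed values: input1, node2, node4, node8.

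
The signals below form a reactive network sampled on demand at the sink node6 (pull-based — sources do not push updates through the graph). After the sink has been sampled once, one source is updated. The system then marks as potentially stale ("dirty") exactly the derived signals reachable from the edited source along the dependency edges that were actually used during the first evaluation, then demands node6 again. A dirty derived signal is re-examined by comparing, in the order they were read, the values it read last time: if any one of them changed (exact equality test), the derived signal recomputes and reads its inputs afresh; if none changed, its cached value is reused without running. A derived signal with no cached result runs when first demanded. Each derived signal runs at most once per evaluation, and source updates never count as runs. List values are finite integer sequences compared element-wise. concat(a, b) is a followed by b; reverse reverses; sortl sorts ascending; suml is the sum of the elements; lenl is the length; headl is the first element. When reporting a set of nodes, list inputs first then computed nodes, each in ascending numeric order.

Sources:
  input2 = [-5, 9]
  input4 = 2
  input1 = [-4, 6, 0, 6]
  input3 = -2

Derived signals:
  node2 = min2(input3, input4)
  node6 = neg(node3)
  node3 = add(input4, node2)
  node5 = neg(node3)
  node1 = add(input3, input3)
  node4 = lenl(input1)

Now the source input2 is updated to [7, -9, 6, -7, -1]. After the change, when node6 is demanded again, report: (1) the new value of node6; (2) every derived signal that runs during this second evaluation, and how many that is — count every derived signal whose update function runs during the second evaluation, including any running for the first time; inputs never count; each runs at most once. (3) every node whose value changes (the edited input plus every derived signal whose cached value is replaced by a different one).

node6 now evaluates to 0.
Run set: none (0 run).
Changed values: input2.
The important point: nothing the output needs ever reads input2, so the edit is invisible to it.

Initial pass — values computed on the first demand:
  node2 = min2(-2, 2) = -2
  node3 = add(2, -2) = 0
  node6 = neg(0) = 0

Second demand — change propagation:
  no demanded computation ever read input2, so the edit dirties nothing and nothing runs.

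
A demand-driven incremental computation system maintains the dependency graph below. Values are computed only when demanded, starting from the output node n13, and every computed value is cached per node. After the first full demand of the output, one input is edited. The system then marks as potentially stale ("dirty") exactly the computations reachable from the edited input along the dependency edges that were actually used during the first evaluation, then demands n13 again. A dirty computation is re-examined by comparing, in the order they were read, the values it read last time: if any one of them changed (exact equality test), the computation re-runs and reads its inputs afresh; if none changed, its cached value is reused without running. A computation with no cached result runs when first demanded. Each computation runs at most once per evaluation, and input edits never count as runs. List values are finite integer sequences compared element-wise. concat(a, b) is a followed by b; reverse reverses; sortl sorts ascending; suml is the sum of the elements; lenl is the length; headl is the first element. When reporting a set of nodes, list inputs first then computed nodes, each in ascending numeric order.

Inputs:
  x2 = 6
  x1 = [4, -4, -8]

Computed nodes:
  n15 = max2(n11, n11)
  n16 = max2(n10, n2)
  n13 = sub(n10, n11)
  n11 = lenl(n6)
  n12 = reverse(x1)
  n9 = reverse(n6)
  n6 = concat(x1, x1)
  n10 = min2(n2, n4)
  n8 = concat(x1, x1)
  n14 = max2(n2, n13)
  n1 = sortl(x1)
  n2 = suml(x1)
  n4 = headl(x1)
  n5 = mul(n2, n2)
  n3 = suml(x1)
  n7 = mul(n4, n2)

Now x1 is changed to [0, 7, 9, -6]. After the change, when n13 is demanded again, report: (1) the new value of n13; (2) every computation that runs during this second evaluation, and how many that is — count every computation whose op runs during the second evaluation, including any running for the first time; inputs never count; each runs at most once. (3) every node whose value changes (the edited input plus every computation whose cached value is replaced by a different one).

First evaluation (everything demanded from the output):
  n2 = suml([4, -4, -8]) = -8
  n4 = headl([4, -4, -8]) = 4
  n6 = concat([4, -4, -8], [4, -4, -8]) = [4, -4, -8, 4, -4, -8]
  n10 = min2(-8, 4) = -8
  n11 = lenl([4, -4, -8, 4, -4, -8]) = 6
  n13 = sub(-8, 6) = -14

Propagation after the edit:
  n2: runs — x1 [4, -4, -8]->[0, 7, 9, -6]; result 10.
  n4: runs — x1 [4, -4, -8]->[0, 7, 9, -6]; result 0.
  n6: runs — x1 [4, -4, -8]->[0, 7, 9, -6]; x1 [4, -4, -8]->[0, 7, 9, -6]; result [0, 7, 9, -6, 0, 7, 9, -6].
  n10: runs — n2 -8->10; n4 4->0; result 0.
  n11: runs — n6 [4, -4, -8, 4, -4, -8]->[0, 7, 9, -6, 0, 7, 9, -6]; result 8.
  n13: runs — n10 -8->0; n11 6->8; result -8.

New value of n13: -8.
Computations that run: n2, n4, n6, n10, n11, n13 — 6 in total.
Values that change: x1, n2, n4, n6, n10, n11, n13.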